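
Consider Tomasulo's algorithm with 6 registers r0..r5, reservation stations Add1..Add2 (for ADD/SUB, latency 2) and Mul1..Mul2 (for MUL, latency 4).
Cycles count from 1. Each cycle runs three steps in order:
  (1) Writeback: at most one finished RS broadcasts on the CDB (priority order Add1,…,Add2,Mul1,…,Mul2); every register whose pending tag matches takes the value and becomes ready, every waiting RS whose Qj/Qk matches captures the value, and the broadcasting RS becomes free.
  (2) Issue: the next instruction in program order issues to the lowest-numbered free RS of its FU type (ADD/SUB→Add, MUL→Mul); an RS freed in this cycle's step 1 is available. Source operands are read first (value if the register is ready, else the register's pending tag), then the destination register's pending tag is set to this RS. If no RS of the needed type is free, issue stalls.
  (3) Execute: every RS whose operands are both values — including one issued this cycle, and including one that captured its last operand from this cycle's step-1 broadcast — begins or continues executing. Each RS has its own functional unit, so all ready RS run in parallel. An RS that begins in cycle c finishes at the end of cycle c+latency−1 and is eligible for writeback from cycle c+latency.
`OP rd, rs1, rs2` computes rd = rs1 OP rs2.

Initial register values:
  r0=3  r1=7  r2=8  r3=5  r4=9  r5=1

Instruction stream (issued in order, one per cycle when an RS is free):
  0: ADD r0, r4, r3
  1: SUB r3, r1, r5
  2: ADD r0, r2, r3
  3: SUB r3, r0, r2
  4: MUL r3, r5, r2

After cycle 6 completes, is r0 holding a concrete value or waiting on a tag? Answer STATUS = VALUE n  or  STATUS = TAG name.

c1: issue ADD r0<-Add1 | r0:Add1,r1:7,r2:8,r3:5,r4:9,r5:1
c2: issue SUB r3<-Add2 | r0:Add1,r1:7,r2:8,r3:Add2,r4:9,r5:1
c3: CDB Add1=14; issue ADD r0<-Add1 | r0:Add1,r1:7,r2:8,r3:Add2,r4:9,r5:1
c4: CDB Add2=6; issue SUB r3<-Add2 | r0:Add1,r1:7,r2:8,r3:Add2,r4:9,r5:1
c5: issue MUL r3<-Mul1 | r0:Add1,r1:7,r2:8,r3:Mul1,r4:9,r5:1
c6: CDB Add1=14 | r0:14,r1:7,r2:8,r3:Mul1,r4:9,r5:1

STATUS = VALUE 14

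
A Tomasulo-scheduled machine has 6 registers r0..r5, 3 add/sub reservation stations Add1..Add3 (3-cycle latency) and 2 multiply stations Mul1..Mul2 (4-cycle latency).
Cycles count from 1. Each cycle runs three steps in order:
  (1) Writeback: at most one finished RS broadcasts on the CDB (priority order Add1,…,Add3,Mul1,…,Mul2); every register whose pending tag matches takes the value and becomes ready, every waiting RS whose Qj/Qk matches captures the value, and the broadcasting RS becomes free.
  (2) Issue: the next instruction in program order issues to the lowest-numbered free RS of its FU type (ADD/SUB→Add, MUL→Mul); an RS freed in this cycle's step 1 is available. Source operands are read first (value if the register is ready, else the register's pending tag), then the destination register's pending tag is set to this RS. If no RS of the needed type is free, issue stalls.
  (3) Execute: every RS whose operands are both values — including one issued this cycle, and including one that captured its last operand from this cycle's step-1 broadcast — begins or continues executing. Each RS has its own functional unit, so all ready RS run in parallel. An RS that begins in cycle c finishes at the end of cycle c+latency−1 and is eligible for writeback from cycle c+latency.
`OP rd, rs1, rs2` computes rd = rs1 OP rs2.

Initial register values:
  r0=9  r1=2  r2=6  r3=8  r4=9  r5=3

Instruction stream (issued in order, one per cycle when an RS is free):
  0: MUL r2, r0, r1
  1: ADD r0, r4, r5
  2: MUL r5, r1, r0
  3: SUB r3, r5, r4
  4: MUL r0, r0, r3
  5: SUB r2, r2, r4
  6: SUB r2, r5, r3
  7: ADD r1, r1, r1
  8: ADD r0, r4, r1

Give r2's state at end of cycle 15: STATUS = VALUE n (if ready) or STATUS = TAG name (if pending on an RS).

  c1: issue MUL r2<-Mul1  regs: r0:9,r1:2,r2:Mul1,r3:8,r4:9,r5:3
  c2: issue ADD r0<-Add1  regs: r0:Add1,r1:2,r2:Mul1,r3:8,r4:9,r5:3
  c3: issue MUL r5<-Mul2  regs: r0:Add1,r1:2,r2:Mul1,r3:8,r4:9,r5:Mul2
  c4: issue SUB r3<-Add2  regs: r0:Add1,r1:2,r2:Mul1,r3:Add2,r4:9,r5:Mul2
  c5: CDB Add1=12; stall  regs: r0:12,r1:2,r2:Mul1,r3:Add2,r4:9,r5:Mul2
  c6: CDB Mul1=18; issue MUL r0<-Mul1  regs: r0:Mul1,r1:2,r2:18,r3:Add2,r4:9,r5:Mul2
  c7: issue SUB r2<-Add1  regs: r0:Mul1,r1:2,r2:Add1,r3:Add2,r4:9,r5:Mul2
  c8: issue SUB r2<-Add3  regs: r0:Mul1,r1:2,r2:Add3,r3:Add2,r4:9,r5:Mul2
  c9: CDB Mul2=24; stall  regs: r0:Mul1,r1:2,r2:Add3,r3:Add2,r4:9,r5:24
  c10: CDB Add1=9; issue ADD r1<-Add1  regs: r0:Mul1,r1:Add1,r2:Add3,r3:Add2,r4:9,r5:24
  c11: stall  regs: r0:Mul1,r1:Add1,r2:Add3,r3:Add2,r4:9,r5:24
  c12: CDB Add2=15; issue ADD r0<-Add2  regs: r0:Add2,r1:Add1,r2:Add3,r3:15,r4:9,r5:24
  c13: CDB Add1=4  regs: r0:Add2,r1:4,r2:Add3,r3:15,r4:9,r5:24
  c14: -  regs: r0:Add2,r1:4,r2:Add3,r3:15,r4:9,r5:24
  c15: CDB Add3=9  regs: r0:Add2,r1:4,r2:9,r3:15,r4:9,r5:24

STATUS = VALUE 9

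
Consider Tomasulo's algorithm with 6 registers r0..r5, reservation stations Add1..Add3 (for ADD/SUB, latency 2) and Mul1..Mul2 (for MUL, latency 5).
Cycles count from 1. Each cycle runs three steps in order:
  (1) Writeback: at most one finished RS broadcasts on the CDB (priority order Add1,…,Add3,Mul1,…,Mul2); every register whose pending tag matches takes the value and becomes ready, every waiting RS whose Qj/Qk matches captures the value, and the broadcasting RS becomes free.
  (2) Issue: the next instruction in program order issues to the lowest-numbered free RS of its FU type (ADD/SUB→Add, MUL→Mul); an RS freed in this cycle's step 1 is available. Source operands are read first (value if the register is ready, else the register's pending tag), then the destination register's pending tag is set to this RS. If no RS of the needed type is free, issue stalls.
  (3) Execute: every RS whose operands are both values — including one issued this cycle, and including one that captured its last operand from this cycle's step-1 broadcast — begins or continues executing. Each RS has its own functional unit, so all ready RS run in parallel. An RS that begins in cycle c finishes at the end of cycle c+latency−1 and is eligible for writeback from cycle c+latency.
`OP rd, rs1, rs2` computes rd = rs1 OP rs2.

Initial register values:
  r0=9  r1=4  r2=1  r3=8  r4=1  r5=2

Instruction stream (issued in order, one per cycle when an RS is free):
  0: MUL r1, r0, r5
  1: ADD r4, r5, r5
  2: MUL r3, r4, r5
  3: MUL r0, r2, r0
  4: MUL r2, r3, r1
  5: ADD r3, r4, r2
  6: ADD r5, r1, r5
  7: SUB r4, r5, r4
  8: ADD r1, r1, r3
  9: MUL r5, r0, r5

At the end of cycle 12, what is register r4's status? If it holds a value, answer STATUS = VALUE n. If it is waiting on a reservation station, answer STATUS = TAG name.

STATUS = TAG Add3

  c1: issue MUL r1<-Mul1  regs: r0:9,r1:Mul1,r2:1,r3:8,r4:1,r5:2
  c2: issue ADD r4<-Add1  regs: r0:9,r1:Mul1,r2:1,r3:8,r4:Add1,r5:2
  c3: issue MUL r3<-Mul2  regs: r0:9,r1:Mul1,r2:1,r3:Mul2,r4:Add1,r5:2
  c4: CDB Add1=4; stall  regs: r0:9,r1:Mul1,r2:1,r3:Mul2,r4:4,r5:2
  c5: stall  regs: r0:9,r1:Mul1,r2:1,r3:Mul2,r4:4,r5:2
  c6: CDB Mul1=18; issue MUL r0<-Mul1  regs: r0:Mul1,r1:18,r2:1,r3:Mul2,r4:4,r5:2
  c7: stall  regs: r0:Mul1,r1:18,r2:1,r3:Mul2,r4:4,r5:2
  c8: stall  regs: r0:Mul1,r1:18,r2:1,r3:Mul2,r4:4,r5:2
  c9: CDB Mul2=8; issue MUL r2<-Mul2  regs: r0:Mul1,r1:18,r2:Mul2,r3:8,r4:4,r5:2
  c10: issue ADD r3<-Add1  regs: r0:Mul1,r1:18,r2:Mul2,r3:Add1,r4:4,r5:2
  c11: CDB Mul1=9; issue ADD r5<-Add2  regs: r0:9,r1:18,r2:Mul2,r3:Add1,r4:4,r5:Add2
  c12: issue SUB r4<-Add3  regs: r0:9,r1:18,r2:Mul2,r3:Add1,r4:Add3,r5:Add2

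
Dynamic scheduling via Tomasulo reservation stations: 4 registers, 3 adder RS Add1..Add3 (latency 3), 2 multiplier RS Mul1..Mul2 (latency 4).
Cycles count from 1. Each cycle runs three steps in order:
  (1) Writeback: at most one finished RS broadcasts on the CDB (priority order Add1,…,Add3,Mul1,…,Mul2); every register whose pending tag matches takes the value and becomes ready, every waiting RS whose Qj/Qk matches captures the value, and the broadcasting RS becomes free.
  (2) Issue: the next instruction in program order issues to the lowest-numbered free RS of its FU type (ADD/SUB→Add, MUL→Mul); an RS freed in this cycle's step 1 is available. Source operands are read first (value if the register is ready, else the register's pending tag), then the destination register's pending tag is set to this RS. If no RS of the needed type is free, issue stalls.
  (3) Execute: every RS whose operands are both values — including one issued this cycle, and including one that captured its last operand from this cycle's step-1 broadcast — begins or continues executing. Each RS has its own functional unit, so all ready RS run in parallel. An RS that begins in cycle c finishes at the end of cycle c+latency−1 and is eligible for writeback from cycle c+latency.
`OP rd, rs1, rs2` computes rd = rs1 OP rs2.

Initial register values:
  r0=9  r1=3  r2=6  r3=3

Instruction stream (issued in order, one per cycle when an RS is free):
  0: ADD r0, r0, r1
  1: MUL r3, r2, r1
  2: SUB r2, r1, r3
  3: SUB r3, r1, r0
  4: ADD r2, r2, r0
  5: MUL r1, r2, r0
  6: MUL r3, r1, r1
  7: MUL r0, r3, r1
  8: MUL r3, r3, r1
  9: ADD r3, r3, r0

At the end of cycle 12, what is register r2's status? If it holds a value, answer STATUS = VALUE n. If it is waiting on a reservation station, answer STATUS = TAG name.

STATUS = VALUE -3

cycle 1: issue ADD r0<-Add1 // r0:Add1,r1:3,r2:6,r3:3
cycle 2: issue MUL r3<-Mul1 // r0:Add1,r1:3,r2:6,r3:Mul1
cycle 3: issue SUB r2<-Add2 // r0:Add1,r1:3,r2:Add2,r3:Mul1
cycle 4: CDB Add1=12; issue SUB r3<-Add1 // r0:12,r1:3,r2:Add2,r3:Add1
cycle 5: issue ADD r2<-Add3 // r0:12,r1:3,r2:Add3,r3:Add1
cycle 6: CDB Mul1=18; issue MUL r1<-Mul1 // r0:12,r1:Mul1,r2:Add3,r3:Add1
cycle 7: CDB Add1=-9; issue MUL r3<-Mul2 // r0:12,r1:Mul1,r2:Add3,r3:Mul2
cycle 8: stall // r0:12,r1:Mul1,r2:Add3,r3:Mul2
cycle 9: CDB Add2=-15; stall // r0:12,r1:Mul1,r2:Add3,r3:Mul2
cycle 10: stall // r0:12,r1:Mul1,r2:Add3,r3:Mul2
cycle 11: stall // r0:12,r1:Mul1,r2:Add3,r3:Mul2
cycle 12: CDB Add3=-3; stall // r0:12,r1:Mul1,r2:-3,r3:Mul2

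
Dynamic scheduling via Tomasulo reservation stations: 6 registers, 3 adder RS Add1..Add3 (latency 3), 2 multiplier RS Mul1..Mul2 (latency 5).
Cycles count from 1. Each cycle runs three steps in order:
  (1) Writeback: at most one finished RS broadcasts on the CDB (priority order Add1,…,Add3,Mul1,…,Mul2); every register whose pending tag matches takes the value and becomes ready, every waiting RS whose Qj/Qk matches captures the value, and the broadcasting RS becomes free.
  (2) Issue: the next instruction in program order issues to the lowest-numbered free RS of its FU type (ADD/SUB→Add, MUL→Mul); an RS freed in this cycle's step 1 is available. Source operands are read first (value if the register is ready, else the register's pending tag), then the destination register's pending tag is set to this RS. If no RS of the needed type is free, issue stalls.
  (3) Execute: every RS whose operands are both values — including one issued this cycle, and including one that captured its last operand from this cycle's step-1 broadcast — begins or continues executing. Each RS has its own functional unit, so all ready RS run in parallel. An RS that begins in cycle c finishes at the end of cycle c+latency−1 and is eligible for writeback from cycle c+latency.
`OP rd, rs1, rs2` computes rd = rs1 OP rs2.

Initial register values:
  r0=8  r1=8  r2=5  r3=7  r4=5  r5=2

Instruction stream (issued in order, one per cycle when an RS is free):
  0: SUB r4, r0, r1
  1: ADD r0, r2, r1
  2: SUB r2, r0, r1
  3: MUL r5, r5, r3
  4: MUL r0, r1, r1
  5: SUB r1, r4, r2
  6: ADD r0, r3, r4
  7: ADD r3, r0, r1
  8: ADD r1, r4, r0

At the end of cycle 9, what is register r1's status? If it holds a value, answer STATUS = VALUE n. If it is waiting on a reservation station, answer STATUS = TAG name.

  c1: issue SUB r4<-Add1  regs: r0:8,r1:8,r2:5,r3:7,r4:Add1,r5:2
  c2: issue ADD r0<-Add2  regs: r0:Add2,r1:8,r2:5,r3:7,r4:Add1,r5:2
  c3: issue SUB r2<-Add3  regs: r0:Add2,r1:8,r2:Add3,r3:7,r4:Add1,r5:2
  c4: CDB Add1=0; issue MUL r5<-Mul1  regs: r0:Add2,r1:8,r2:Add3,r3:7,r4:0,r5:Mul1
  c5: CDB Add2=13; issue MUL r0<-Mul2  regs: r0:Mul2,r1:8,r2:Add3,r3:7,r4:0,r5:Mul1
  c6: issue SUB r1<-Add1  regs: r0:Mul2,r1:Add1,r2:Add3,r3:7,r4:0,r5:Mul1
  c7: issue ADD r0<-Add2  regs: r0:Add2,r1:Add1,r2:Add3,r3:7,r4:0,r5:Mul1
  c8: CDB Add3=5; issue ADD r3<-Add3  regs: r0:Add2,r1:Add1,r2:5,r3:Add3,r4:0,r5:Mul1
  c9: CDB Mul1=14; stall  regs: r0:Add2,r1:Add1,r2:5,r3:Add3,r4:0,r5:14

STATUS = TAG Add1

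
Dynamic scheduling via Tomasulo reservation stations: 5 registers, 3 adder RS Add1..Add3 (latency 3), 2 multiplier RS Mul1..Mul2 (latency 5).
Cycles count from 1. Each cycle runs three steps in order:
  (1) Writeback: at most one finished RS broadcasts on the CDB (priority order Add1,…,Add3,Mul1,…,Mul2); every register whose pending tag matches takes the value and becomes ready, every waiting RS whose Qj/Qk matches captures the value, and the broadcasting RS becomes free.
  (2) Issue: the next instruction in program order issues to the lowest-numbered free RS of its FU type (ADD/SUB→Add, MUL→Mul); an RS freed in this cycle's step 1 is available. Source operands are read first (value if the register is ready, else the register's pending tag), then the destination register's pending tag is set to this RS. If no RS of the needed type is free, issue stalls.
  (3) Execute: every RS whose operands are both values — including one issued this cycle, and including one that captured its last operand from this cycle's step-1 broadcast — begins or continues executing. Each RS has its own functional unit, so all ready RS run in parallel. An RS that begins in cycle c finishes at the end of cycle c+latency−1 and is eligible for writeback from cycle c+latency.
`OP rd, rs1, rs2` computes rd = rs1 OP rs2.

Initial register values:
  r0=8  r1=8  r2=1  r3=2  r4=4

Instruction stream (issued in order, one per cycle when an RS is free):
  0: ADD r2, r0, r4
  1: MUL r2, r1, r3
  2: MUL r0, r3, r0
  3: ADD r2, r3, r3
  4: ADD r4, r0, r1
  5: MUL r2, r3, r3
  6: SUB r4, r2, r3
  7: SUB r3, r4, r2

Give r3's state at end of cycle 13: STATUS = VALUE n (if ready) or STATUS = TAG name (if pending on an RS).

c1: issue ADD r2<-Add1 | r0:8,r1:8,r2:Add1,r3:2,r4:4
c2: issue MUL r2<-Mul1 | r0:8,r1:8,r2:Mul1,r3:2,r4:4
c3: issue MUL r0<-Mul2 | r0:Mul2,r1:8,r2:Mul1,r3:2,r4:4
c4: CDB Add1=12; issue ADD r2<-Add1 | r0:Mul2,r1:8,r2:Add1,r3:2,r4:4
c5: issue ADD r4<-Add2 | r0:Mul2,r1:8,r2:Add1,r3:2,r4:Add2
c6: stall | r0:Mul2,r1:8,r2:Add1,r3:2,r4:Add2
c7: CDB Add1=4; stall | r0:Mul2,r1:8,r2:4,r3:2,r4:Add2
c8: CDB Mul1=16; issue MUL r2<-Mul1 | r0:Mul2,r1:8,r2:Mul1,r3:2,r4:Add2
c9: CDB Mul2=16; issue SUB r4<-Add1 | r0:16,r1:8,r2:Mul1,r3:2,r4:Add1
c10: issue SUB r3<-Add3 | r0:16,r1:8,r2:Mul1,r3:Add3,r4:Add1
c11: - | r0:16,r1:8,r2:Mul1,r3:Add3,r4:Add1
c12: CDB Add2=24 | r0:16,r1:8,r2:Mul1,r3:Add3,r4:Add1
c13: CDB Mul1=4 | r0:16,r1:8,r2:4,r3:Add3,r4:Add1

STATUS = TAG Add3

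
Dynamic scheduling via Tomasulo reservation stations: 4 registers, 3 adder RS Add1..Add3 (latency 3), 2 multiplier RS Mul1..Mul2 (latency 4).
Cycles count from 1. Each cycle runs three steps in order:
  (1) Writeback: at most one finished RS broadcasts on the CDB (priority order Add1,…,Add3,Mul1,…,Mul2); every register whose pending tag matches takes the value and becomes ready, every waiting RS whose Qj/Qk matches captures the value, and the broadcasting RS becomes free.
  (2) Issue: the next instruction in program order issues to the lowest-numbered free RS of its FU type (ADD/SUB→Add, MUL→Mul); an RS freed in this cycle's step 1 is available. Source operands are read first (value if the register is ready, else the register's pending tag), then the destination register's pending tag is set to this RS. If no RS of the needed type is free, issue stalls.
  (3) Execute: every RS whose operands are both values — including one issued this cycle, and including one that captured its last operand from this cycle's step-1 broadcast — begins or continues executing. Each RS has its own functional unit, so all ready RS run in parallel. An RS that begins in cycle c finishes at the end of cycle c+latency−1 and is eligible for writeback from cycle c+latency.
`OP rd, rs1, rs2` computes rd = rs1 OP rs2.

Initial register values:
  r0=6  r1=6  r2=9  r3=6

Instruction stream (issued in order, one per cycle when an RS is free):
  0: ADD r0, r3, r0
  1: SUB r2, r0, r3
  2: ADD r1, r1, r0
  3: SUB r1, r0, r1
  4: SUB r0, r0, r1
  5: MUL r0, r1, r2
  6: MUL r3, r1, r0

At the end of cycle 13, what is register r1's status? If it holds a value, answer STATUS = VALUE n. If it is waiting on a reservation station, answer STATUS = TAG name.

STATUS = VALUE -6

c1: issue ADD r0<-Add1 | r0:Add1,r1:6,r2:9,r3:6
c2: issue SUB r2<-Add2 | r0:Add1,r1:6,r2:Add2,r3:6
c3: issue ADD r1<-Add3 | r0:Add1,r1:Add3,r2:Add2,r3:6
c4: CDB Add1=12; issue SUB r1<-Add1 | r0:12,r1:Add1,r2:Add2,r3:6
c5: stall | r0:12,r1:Add1,r2:Add2,r3:6
c6: stall | r0:12,r1:Add1,r2:Add2,r3:6
c7: CDB Add2=6; issue SUB r0<-Add2 | r0:Add2,r1:Add1,r2:6,r3:6
c8: CDB Add3=18; issue MUL r0<-Mul1 | r0:Mul1,r1:Add1,r2:6,r3:6
c9: issue MUL r3<-Mul2 | r0:Mul1,r1:Add1,r2:6,r3:Mul2
c10: - | r0:Mul1,r1:Add1,r2:6,r3:Mul2
c11: CDB Add1=-6 | r0:Mul1,r1:-6,r2:6,r3:Mul2
c12: - | r0:Mul1,r1:-6,r2:6,r3:Mul2
c13: - | r0:Mul1,r1:-6,r2:6,r3:Mul2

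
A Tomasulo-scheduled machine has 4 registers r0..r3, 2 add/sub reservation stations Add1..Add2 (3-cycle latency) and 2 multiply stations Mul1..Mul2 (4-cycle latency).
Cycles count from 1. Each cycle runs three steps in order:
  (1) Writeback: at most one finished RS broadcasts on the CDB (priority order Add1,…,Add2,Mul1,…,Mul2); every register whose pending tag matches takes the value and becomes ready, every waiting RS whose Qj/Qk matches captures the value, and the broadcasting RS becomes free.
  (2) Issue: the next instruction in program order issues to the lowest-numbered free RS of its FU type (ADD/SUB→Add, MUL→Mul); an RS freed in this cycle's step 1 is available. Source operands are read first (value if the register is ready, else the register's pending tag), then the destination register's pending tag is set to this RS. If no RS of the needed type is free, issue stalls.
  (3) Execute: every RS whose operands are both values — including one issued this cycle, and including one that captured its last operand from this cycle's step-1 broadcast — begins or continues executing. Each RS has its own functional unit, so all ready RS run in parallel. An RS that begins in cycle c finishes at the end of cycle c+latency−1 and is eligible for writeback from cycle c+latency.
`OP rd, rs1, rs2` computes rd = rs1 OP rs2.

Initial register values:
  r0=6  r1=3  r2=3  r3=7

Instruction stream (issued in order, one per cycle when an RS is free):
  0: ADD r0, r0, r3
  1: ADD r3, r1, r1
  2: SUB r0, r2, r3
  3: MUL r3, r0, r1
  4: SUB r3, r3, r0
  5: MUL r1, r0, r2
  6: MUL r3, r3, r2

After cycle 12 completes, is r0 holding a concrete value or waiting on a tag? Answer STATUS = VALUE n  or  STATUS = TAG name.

c1: issue ADD r0<-Add1 | r0:Add1,r1:3,r2:3,r3:7
c2: issue ADD r3<-Add2 | r0:Add1,r1:3,r2:3,r3:Add2
c3: stall | r0:Add1,r1:3,r2:3,r3:Add2
c4: CDB Add1=13; issue SUB r0<-Add1 | r0:Add1,r1:3,r2:3,r3:Add2
c5: CDB Add2=6; issue MUL r3<-Mul1 | r0:Add1,r1:3,r2:3,r3:Mul1
c6: issue SUB r3<-Add2 | r0:Add1,r1:3,r2:3,r3:Add2
c7: issue MUL r1<-Mul2 | r0:Add1,r1:Mul2,r2:3,r3:Add2
c8: CDB Add1=-3; stall | r0:-3,r1:Mul2,r2:3,r3:Add2
c9: stall | r0:-3,r1:Mul2,r2:3,r3:Add2
c10: stall | r0:-3,r1:Mul2,r2:3,r3:Add2
c11: stall | r0:-3,r1:Mul2,r2:3,r3:Add2
c12: CDB Mul1=-9; issue MUL r3<-Mul1 | r0:-3,r1:Mul2,r2:3,r3:Mul1

STATUS = VALUE -3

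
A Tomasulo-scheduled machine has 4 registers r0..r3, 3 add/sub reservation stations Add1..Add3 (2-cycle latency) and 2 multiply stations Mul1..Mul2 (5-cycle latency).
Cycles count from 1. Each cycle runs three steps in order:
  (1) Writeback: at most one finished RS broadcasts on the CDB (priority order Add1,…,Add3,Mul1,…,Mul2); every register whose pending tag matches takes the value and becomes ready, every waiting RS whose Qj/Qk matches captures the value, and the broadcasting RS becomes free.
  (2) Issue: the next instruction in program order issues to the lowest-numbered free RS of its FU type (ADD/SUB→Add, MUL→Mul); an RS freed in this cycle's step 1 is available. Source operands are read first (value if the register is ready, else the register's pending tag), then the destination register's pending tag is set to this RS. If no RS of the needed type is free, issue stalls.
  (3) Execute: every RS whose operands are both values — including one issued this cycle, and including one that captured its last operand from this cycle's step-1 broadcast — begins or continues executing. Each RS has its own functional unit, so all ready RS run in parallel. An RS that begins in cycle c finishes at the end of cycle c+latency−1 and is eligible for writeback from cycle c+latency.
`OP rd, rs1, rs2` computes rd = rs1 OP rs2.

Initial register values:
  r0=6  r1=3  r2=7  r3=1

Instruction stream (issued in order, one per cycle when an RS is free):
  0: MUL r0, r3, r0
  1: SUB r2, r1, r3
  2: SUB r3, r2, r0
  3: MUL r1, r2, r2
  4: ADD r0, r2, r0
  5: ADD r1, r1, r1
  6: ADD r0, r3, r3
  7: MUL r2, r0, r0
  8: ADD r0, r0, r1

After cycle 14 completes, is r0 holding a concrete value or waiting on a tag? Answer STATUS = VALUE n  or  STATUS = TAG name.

  c1: issue MUL r0<-Mul1  regs: r0:Mul1,r1:3,r2:7,r3:1
  c2: issue SUB r2<-Add1  regs: r0:Mul1,r1:3,r2:Add1,r3:1
  c3: issue SUB r3<-Add2  regs: r0:Mul1,r1:3,r2:Add1,r3:Add2
  c4: CDB Add1=2; issue MUL r1<-Mul2  regs: r0:Mul1,r1:Mul2,r2:2,r3:Add2
  c5: issue ADD r0<-Add1  regs: r0:Add1,r1:Mul2,r2:2,r3:Add2
  c6: CDB Mul1=6; issue ADD r1<-Add3  regs: r0:Add1,r1:Add3,r2:2,r3:Add2
  c7: stall  regs: r0:Add1,r1:Add3,r2:2,r3:Add2
  c8: CDB Add1=8; issue ADD r0<-Add1  regs: r0:Add1,r1:Add3,r2:2,r3:Add2
  c9: CDB Add2=-4; issue MUL r2<-Mul1  regs: r0:Add1,r1:Add3,r2:Mul1,r3:-4
  c10: CDB Mul2=4; issue ADD r0<-Add2  regs: r0:Add2,r1:Add3,r2:Mul1,r3:-4
  c11: CDB Add1=-8  regs: r0:Add2,r1:Add3,r2:Mul1,r3:-4
  c12: CDB Add3=8  regs: r0:Add2,r1:8,r2:Mul1,r3:-4
  c13: -  regs: r0:Add2,r1:8,r2:Mul1,r3:-4
  c14: CDB Add2=0  regs: r0:0,r1:8,r2:Mul1,r3:-4

STATUS = VALUE 0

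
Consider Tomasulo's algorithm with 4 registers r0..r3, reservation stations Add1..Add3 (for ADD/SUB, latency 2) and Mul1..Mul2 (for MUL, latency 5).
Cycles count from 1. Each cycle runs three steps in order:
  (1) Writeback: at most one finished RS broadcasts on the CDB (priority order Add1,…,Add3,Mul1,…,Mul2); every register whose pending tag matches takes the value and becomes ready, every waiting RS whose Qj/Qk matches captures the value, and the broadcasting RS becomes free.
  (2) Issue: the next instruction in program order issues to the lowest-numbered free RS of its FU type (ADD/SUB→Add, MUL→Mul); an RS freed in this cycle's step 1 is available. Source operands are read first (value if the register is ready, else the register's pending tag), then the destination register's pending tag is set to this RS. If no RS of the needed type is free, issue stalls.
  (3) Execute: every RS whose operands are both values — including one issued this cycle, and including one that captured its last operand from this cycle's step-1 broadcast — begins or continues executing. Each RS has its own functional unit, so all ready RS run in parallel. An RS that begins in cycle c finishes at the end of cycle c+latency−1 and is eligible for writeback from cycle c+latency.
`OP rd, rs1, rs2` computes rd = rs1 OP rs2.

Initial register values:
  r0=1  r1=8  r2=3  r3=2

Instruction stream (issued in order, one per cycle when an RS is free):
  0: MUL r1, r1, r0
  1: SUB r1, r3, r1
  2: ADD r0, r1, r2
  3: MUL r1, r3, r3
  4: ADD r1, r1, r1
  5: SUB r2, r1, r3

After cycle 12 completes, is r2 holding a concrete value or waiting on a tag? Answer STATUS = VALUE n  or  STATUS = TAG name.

cycle 1: issue MUL r1<-Mul1 // r0:1,r1:Mul1,r2:3,r3:2
cycle 2: issue SUB r1<-Add1 // r0:1,r1:Add1,r2:3,r3:2
cycle 3: issue ADD r0<-Add2 // r0:Add2,r1:Add1,r2:3,r3:2
cycle 4: issue MUL r1<-Mul2 // r0:Add2,r1:Mul2,r2:3,r3:2
cycle 5: issue ADD r1<-Add3 // r0:Add2,r1:Add3,r2:3,r3:2
cycle 6: CDB Mul1=8; stall // r0:Add2,r1:Add3,r2:3,r3:2
cycle 7: stall // r0:Add2,r1:Add3,r2:3,r3:2
cycle 8: CDB Add1=-6; issue SUB r2<-Add1 // r0:Add2,r1:Add3,r2:Add1,r3:2
cycle 9: CDB Mul2=4 // r0:Add2,r1:Add3,r2:Add1,r3:2
cycle 10: CDB Add2=-3 // r0:-3,r1:Add3,r2:Add1,r3:2
cycle 11: CDB Add3=8 // r0:-3,r1:8,r2:Add1,r3:2
cycle 12: - // r0:-3,r1:8,r2:Add1,r3:2

STATUS = TAG Add1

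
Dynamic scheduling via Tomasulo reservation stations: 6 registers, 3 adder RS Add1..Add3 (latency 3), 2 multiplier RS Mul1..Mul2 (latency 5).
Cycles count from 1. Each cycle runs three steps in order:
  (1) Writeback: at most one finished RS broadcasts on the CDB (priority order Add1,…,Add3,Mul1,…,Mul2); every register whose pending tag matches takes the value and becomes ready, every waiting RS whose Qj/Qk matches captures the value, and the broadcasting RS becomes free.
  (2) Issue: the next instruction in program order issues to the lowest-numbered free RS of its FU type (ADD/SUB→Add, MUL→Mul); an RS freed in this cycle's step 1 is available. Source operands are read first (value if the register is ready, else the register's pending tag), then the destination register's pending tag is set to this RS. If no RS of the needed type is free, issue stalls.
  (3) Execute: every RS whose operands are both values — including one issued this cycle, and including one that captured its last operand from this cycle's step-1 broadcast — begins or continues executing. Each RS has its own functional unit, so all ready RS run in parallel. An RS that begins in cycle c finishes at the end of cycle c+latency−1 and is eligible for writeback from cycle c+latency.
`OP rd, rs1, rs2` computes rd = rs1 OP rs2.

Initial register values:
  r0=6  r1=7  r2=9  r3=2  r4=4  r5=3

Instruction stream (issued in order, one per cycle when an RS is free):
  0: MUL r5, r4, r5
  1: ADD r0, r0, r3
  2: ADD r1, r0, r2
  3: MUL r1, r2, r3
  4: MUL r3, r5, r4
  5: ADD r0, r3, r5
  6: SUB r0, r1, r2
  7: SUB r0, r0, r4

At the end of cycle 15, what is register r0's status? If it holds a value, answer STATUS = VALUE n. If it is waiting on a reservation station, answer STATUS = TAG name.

STATUS = VALUE 5

cycle 1: issue MUL r5<-Mul1 // r0:6,r1:7,r2:9,r3:2,r4:4,r5:Mul1
cycle 2: issue ADD r0<-Add1 // r0:Add1,r1:7,r2:9,r3:2,r4:4,r5:Mul1
cycle 3: issue ADD r1<-Add2 // r0:Add1,r1:Add2,r2:9,r3:2,r4:4,r5:Mul1
cycle 4: issue MUL r1<-Mul2 // r0:Add1,r1:Mul2,r2:9,r3:2,r4:4,r5:Mul1
cycle 5: CDB Add1=8; stall // r0:8,r1:Mul2,r2:9,r3:2,r4:4,r5:Mul1
cycle 6: CDB Mul1=12; issue MUL r3<-Mul1 // r0:8,r1:Mul2,r2:9,r3:Mul1,r4:4,r5:12
cycle 7: issue ADD r0<-Add1 // r0:Add1,r1:Mul2,r2:9,r3:Mul1,r4:4,r5:12
cycle 8: CDB Add2=17; issue SUB r0<-Add2 // r0:Add2,r1:Mul2,r2:9,r3:Mul1,r4:4,r5:12
cycle 9: CDB Mul2=18; issue SUB r0<-Add3 // r0:Add3,r1:18,r2:9,r3:Mul1,r4:4,r5:12
cycle 10: - // r0:Add3,r1:18,r2:9,r3:Mul1,r4:4,r5:12
cycle 11: CDB Mul1=48 // r0:Add3,r1:18,r2:9,r3:48,r4:4,r5:12
cycle 12: CDB Add2=9 // r0:Add3,r1:18,r2:9,r3:48,r4:4,r5:12
cycle 13: - // r0:Add3,r1:18,r2:9,r3:48,r4:4,r5:12
cycle 14: CDB Add1=60 // r0:Add3,r1:18,r2:9,r3:48,r4:4,r5:12
cycle 15: CDB Add3=5 // r0:5,r1:18,r2:9,r3:48,r4:4,r5:12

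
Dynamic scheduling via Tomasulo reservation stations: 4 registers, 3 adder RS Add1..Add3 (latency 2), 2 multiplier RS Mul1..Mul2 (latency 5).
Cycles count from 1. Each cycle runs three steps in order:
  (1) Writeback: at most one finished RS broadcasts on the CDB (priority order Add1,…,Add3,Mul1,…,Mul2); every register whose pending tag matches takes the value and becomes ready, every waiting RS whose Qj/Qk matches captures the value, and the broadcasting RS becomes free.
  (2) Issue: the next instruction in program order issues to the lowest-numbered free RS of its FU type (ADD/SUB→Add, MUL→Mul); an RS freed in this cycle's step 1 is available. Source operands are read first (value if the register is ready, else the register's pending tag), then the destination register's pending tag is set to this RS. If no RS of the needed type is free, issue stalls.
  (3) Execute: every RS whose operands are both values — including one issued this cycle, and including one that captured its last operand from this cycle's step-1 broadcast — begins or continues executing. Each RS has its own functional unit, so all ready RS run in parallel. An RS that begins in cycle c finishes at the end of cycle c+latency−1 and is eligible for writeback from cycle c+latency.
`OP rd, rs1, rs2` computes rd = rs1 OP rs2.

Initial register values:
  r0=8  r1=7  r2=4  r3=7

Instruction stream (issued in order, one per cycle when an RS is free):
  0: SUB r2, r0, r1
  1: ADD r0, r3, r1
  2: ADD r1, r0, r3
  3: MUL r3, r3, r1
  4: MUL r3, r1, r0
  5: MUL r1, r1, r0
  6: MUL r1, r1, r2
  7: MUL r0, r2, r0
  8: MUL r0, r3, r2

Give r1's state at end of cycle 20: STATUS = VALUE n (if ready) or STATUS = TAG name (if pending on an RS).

cycle 1: issue SUB r2<-Add1 // r0:8,r1:7,r2:Add1,r3:7
cycle 2: issue ADD r0<-Add2 // r0:Add2,r1:7,r2:Add1,r3:7
cycle 3: CDB Add1=1; issue ADD r1<-Add1 // r0:Add2,r1:Add1,r2:1,r3:7
cycle 4: CDB Add2=14; issue MUL r3<-Mul1 // r0:14,r1:Add1,r2:1,r3:Mul1
cycle 5: issue MUL r3<-Mul2 // r0:14,r1:Add1,r2:1,r3:Mul2
cycle 6: CDB Add1=21; stall // r0:14,r1:21,r2:1,r3:Mul2
cycle 7: stall // r0:14,r1:21,r2:1,r3:Mul2
cycle 8: stall // r0:14,r1:21,r2:1,r3:Mul2
cycle 9: stall // r0:14,r1:21,r2:1,r3:Mul2
cycle 10: stall // r0:14,r1:21,r2:1,r3:Mul2
cycle 11: CDB Mul1=147; issue MUL r1<-Mul1 // r0:14,r1:Mul1,r2:1,r3:Mul2
cycle 12: CDB Mul2=294; issue MUL r1<-Mul2 // r0:14,r1:Mul2,r2:1,r3:294
cycle 13: stall // r0:14,r1:Mul2,r2:1,r3:294
cycle 14: stall // r0:14,r1:Mul2,r2:1,r3:294
cycle 15: stall // r0:14,r1:Mul2,r2:1,r3:294
cycle 16: CDB Mul1=294; issue MUL r0<-Mul1 // r0:Mul1,r1:Mul2,r2:1,r3:294
cycle 17: stall // r0:Mul1,r1:Mul2,r2:1,r3:294
cycle 18: stall // r0:Mul1,r1:Mul2,r2:1,r3:294
cycle 19: stall // r0:Mul1,r1:Mul2,r2:1,r3:294
cycle 20: stall // r0:Mul1,r1:Mul2,r2:1,r3:294

STATUS = TAG Mul2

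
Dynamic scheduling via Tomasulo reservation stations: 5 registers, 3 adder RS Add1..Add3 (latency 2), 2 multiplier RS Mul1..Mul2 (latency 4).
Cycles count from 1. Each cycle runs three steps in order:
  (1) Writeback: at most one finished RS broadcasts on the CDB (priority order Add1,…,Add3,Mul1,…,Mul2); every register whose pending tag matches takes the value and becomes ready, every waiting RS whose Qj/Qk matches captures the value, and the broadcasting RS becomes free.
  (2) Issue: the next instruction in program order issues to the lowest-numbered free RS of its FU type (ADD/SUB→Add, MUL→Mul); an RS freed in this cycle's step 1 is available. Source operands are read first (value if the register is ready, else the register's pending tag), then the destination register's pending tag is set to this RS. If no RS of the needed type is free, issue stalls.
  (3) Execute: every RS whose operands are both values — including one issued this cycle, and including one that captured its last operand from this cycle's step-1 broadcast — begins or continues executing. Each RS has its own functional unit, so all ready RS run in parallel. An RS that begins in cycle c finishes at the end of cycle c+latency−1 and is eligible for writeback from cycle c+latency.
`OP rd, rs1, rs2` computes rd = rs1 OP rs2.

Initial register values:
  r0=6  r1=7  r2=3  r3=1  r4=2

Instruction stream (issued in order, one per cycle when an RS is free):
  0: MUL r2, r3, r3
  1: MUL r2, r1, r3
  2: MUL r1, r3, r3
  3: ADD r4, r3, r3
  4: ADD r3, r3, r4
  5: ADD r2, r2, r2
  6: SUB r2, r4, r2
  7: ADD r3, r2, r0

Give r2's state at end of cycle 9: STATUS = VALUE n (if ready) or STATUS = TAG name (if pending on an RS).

STATUS = TAG Add3

  c1: issue MUL r2<-Mul1  regs: r0:6,r1:7,r2:Mul1,r3:1,r4:2
  c2: issue MUL r2<-Mul2  regs: r0:6,r1:7,r2:Mul2,r3:1,r4:2
  c3: stall  regs: r0:6,r1:7,r2:Mul2,r3:1,r4:2
  c4: stall  regs: r0:6,r1:7,r2:Mul2,r3:1,r4:2
  c5: CDB Mul1=1; issue MUL r1<-Mul1  regs: r0:6,r1:Mul1,r2:Mul2,r3:1,r4:2
  c6: CDB Mul2=7; issue ADD r4<-Add1  regs: r0:6,r1:Mul1,r2:7,r3:1,r4:Add1
  c7: issue ADD r3<-Add2  regs: r0:6,r1:Mul1,r2:7,r3:Add2,r4:Add1
  c8: CDB Add1=2; issue ADD r2<-Add1  regs: r0:6,r1:Mul1,r2:Add1,r3:Add2,r4:2
  c9: CDB Mul1=1; issue SUB r2<-Add3  regs: r0:6,r1:1,r2:Add3,r3:Add2,r4:2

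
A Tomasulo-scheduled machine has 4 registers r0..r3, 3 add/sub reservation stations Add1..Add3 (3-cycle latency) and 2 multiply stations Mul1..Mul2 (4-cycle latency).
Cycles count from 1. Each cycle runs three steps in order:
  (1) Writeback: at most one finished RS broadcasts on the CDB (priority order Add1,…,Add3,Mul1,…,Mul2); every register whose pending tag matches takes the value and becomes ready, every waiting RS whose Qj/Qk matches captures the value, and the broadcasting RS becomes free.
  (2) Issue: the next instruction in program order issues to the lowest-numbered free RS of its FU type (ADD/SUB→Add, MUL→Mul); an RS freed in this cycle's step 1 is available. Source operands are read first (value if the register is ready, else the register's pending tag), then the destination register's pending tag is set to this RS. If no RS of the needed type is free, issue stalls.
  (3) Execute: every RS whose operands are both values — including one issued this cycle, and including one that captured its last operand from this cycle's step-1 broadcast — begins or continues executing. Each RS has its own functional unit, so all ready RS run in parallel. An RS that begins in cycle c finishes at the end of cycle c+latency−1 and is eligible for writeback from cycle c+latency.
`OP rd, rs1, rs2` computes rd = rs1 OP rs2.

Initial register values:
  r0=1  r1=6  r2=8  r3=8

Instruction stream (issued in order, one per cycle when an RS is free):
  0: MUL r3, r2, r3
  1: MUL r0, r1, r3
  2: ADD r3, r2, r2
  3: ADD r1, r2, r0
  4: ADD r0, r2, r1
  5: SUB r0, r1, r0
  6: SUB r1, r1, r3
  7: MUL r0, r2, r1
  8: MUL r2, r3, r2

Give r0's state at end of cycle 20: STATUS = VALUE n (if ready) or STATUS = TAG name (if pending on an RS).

c1: issue MUL r3<-Mul1 | r0:1,r1:6,r2:8,r3:Mul1
c2: issue MUL r0<-Mul2 | r0:Mul2,r1:6,r2:8,r3:Mul1
c3: issue ADD r3<-Add1 | r0:Mul2,r1:6,r2:8,r3:Add1
c4: issue ADD r1<-Add2 | r0:Mul2,r1:Add2,r2:8,r3:Add1
c5: CDB Mul1=64; issue ADD r0<-Add3 | r0:Add3,r1:Add2,r2:8,r3:Add1
c6: CDB Add1=16; issue SUB r0<-Add1 | r0:Add1,r1:Add2,r2:8,r3:16
c7: stall | r0:Add1,r1:Add2,r2:8,r3:16
c8: stall | r0:Add1,r1:Add2,r2:8,r3:16
c9: CDB Mul2=384; stall | r0:Add1,r1:Add2,r2:8,r3:16
c10: stall | r0:Add1,r1:Add2,r2:8,r3:16
c11: stall | r0:Add1,r1:Add2,r2:8,r3:16
c12: CDB Add2=392; issue SUB r1<-Add2 | r0:Add1,r1:Add2,r2:8,r3:16
c13: issue MUL r0<-Mul1 | r0:Mul1,r1:Add2,r2:8,r3:16
c14: issue MUL r2<-Mul2 | r0:Mul1,r1:Add2,r2:Mul2,r3:16
c15: CDB Add2=376 | r0:Mul1,r1:376,r2:Mul2,r3:16
c16: CDB Add3=400 | r0:Mul1,r1:376,r2:Mul2,r3:16
c17: - | r0:Mul1,r1:376,r2:Mul2,r3:16
c18: CDB Mul2=128 | r0:Mul1,r1:376,r2:128,r3:16
c19: CDB Add1=-8 | r0:Mul1,r1:376,r2:128,r3:16
c20: CDB Mul1=3008 | r0:3008,r1:376,r2:128,r3:16

STATUS = VALUE 3008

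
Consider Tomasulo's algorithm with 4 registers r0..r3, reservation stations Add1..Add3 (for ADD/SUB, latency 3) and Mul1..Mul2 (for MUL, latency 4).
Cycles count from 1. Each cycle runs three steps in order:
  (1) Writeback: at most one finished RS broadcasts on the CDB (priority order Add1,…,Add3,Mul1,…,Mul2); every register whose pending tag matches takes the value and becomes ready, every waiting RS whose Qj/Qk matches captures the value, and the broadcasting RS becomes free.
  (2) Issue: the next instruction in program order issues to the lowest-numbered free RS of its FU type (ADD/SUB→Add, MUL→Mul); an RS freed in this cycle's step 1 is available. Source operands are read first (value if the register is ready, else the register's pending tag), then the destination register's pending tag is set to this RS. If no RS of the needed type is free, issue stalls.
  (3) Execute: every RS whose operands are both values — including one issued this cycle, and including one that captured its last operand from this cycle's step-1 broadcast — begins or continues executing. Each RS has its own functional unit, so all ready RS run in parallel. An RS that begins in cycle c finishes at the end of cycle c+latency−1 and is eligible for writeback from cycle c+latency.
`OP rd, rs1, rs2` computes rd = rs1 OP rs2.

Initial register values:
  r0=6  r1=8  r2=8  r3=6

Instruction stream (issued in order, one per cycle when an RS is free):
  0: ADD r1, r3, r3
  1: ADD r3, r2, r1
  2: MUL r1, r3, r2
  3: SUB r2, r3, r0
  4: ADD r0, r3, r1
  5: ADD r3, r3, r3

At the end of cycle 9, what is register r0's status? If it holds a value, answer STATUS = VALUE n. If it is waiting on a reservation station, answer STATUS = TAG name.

STATUS = TAG Add3

  c1: issue ADD r1<-Add1  regs: r0:6,r1:Add1,r2:8,r3:6
  c2: issue ADD r3<-Add2  regs: r0:6,r1:Add1,r2:8,r3:Add2
  c3: issue MUL r1<-Mul1  regs: r0:6,r1:Mul1,r2:8,r3:Add2
  c4: CDB Add1=12; issue SUB r2<-Add1  regs: r0:6,r1:Mul1,r2:Add1,r3:Add2
  c5: issue ADD r0<-Add3  regs: r0:Add3,r1:Mul1,r2:Add1,r3:Add2
  c6: stall  regs: r0:Add3,r1:Mul1,r2:Add1,r3:Add2
  c7: CDB Add2=20; issue ADD r3<-Add2  regs: r0:Add3,r1:Mul1,r2:Add1,r3:Add2
  c8: -  regs: r0:Add3,r1:Mul1,r2:Add1,r3:Add2
  c9: -  regs: r0:Add3,r1:Mul1,r2:Add1,r3:Add2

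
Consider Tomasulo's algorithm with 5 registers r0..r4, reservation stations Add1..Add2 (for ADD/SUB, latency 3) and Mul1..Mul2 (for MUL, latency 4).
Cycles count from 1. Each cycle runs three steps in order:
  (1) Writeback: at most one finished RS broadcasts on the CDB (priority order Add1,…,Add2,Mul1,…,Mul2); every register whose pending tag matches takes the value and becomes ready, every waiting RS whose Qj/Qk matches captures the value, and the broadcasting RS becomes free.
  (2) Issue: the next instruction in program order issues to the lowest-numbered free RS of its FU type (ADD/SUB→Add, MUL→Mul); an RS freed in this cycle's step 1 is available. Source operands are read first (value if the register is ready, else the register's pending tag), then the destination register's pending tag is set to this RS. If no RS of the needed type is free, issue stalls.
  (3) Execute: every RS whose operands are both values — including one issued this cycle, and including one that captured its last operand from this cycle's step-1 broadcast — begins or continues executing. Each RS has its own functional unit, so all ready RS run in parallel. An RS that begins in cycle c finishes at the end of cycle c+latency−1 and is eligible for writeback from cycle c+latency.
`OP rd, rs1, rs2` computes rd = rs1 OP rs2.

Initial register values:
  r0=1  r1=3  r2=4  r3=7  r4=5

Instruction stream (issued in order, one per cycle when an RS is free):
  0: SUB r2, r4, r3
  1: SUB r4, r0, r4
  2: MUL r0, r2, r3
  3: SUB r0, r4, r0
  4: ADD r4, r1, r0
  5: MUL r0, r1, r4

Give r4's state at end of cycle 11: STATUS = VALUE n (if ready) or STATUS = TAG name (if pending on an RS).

  c1: issue SUB r2<-Add1  regs: r0:1,r1:3,r2:Add1,r3:7,r4:5
  c2: issue SUB r4<-Add2  regs: r0:1,r1:3,r2:Add1,r3:7,r4:Add2
  c3: issue MUL r0<-Mul1  regs: r0:Mul1,r1:3,r2:Add1,r3:7,r4:Add2
  c4: CDB Add1=-2; issue SUB r0<-Add1  regs: r0:Add1,r1:3,r2:-2,r3:7,r4:Add2
  c5: CDB Add2=-4; issue ADD r4<-Add2  regs: r0:Add1,r1:3,r2:-2,r3:7,r4:Add2
  c6: issue MUL r0<-Mul2  regs: r0:Mul2,r1:3,r2:-2,r3:7,r4:Add2
  c7: -  regs: r0:Mul2,r1:3,r2:-2,r3:7,r4:Add2
  c8: CDB Mul1=-14  regs: r0:Mul2,r1:3,r2:-2,r3:7,r4:Add2
  c9: -  regs: r0:Mul2,r1:3,r2:-2,r3:7,r4:Add2
  c10: -  regs: r0:Mul2,r1:3,r2:-2,r3:7,r4:Add2
  c11: CDB Add1=10  regs: r0:Mul2,r1:3,r2:-2,r3:7,r4:Add2

STATUS = TAG Add2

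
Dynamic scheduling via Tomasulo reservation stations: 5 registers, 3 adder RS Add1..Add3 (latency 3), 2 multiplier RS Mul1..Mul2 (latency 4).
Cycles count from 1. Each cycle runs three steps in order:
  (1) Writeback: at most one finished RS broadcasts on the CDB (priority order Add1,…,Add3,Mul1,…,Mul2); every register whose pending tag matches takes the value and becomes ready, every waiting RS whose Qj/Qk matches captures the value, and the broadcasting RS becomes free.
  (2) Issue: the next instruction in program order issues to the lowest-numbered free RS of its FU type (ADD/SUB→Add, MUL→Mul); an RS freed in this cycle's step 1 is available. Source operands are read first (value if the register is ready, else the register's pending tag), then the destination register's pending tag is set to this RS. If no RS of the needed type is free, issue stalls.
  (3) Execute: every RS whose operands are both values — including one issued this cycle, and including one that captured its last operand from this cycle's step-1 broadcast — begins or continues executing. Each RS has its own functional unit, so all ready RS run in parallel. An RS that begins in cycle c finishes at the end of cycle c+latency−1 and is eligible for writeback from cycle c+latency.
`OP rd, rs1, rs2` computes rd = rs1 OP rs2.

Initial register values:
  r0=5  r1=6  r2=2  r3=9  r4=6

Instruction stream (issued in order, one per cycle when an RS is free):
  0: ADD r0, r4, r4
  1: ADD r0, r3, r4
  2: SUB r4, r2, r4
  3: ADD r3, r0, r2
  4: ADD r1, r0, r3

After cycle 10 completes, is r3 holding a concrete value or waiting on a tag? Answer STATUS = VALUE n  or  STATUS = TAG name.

cycle 1: issue ADD r0<-Add1 // r0:Add1,r1:6,r2:2,r3:9,r4:6
cycle 2: issue ADD r0<-Add2 // r0:Add2,r1:6,r2:2,r3:9,r4:6
cycle 3: issue SUB r4<-Add3 // r0:Add2,r1:6,r2:2,r3:9,r4:Add3
cycle 4: CDB Add1=12; issue ADD r3<-Add1 // r0:Add2,r1:6,r2:2,r3:Add1,r4:Add3
cycle 5: CDB Add2=15; issue ADD r1<-Add2 // r0:15,r1:Add2,r2:2,r3:Add1,r4:Add3
cycle 6: CDB Add3=-4 // r0:15,r1:Add2,r2:2,r3:Add1,r4:-4
cycle 7: - // r0:15,r1:Add2,r2:2,r3:Add1,r4:-4
cycle 8: CDB Add1=17 // r0:15,r1:Add2,r2:2,r3:17,r4:-4
cycle 9: - // r0:15,r1:Add2,r2:2,r3:17,r4:-4
cycle 10: - // r0:15,r1:Add2,r2:2,r3:17,r4:-4

STATUS = VALUE 17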